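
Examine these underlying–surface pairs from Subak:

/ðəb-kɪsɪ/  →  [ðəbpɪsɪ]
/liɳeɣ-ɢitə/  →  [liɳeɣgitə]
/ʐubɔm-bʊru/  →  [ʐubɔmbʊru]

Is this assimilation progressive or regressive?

progressive

Comparing underlying and surface forms, /k/ → [p] is the alternation; the neighbouring /b/ is constant.
/k/ is velar while /b/ is bilabial; the output [p] is bilabial, matching the trigger — so the feature that spreads is place.
Checking the remaining alternation: /ɢ/ → [g] after /ɣ/ (uvular → velar, matching velar) — only place changes, and always toward the preceding segment.
No alternation appears in [ʐubɔmbʊru]: there the adjacent consonants already agree in place (/b/ and /m/ are both bilabial), so this form is consistent with the same rule.
The trigger is the preceding segment, so the direction is progressive (perseverative).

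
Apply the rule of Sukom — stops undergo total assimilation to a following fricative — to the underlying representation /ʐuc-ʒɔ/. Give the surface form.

/c/ is the segment targeted by the rule; it sits immediately before /ʒ/, so it assimilates completely and surfaces as [ʒ].

[ʐuʒʒɔ]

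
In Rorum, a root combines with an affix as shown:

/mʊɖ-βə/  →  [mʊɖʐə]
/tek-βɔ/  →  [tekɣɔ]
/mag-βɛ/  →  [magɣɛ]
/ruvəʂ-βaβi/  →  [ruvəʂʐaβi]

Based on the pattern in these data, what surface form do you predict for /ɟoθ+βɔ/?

The data show progressive place assimilation: /β/ → [ʐ] after /ɖ/; /β/ → [ɣ] after /k/; /β/ → [ɣ] after /g/; /β/ → [ʐ] after /ʂ/. In each pair only place changes, matching the preceding consonant, while manner and voice stay constant.
The rule targets /β/ (voiced bilabial fricative), which sits after the trigger /θ/ (dental).
Changing only its place to dental gives [ð] — the voiced dental fricative.

[ɟoθðɔ]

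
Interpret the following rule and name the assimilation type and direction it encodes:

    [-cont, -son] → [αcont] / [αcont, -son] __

The rule copies [cont] (continuancy) from the environment onto the target stops; since [±cont] encodes the stop/fricative manner contrast, the assimilating dimension is manner.
Since the environment is written before the underscore, the trigger precedes the target; the direction is progressive.

progressive manner assimilation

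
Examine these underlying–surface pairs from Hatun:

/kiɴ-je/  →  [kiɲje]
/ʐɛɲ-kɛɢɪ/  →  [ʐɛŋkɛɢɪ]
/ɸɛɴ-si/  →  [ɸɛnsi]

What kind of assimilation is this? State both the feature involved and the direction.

The segment that alternates is /ɴ/, which surfaces as [ɲ] when adjacent to /j/.
The change uvular → palatal matches the place of the following /j/, identifying this as place assimilation.
Manner and voice are unchanged, so the assimilation is partial, not total.
The same holds elsewhere in the data: /ɲ/ → [ŋ] before /k/ (palatal → velar, matching velar); /ɴ/ → [n] before /s/ (uvular → alveolar, matching alveolar) — only place changes, and always toward the following segment.
Since the segment that changes precedes the conditioning segment, the assimilation is regressive.

regressive place assimilation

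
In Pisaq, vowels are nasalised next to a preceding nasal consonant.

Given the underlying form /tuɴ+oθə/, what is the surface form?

[tuɴõθə]

/o/ sits next to the nasal /ɴ/ and is therefore nasalised to [õ].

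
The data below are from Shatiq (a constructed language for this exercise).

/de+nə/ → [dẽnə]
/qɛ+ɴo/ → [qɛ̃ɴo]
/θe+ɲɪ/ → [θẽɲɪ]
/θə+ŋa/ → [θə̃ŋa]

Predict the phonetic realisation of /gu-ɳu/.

[gũɳu]

The data show regressive nasality assimilation (vowel nasalisation): /e/ → [ẽ] before /n/; /ɛ/ → [ɛ̃] before /ɴ/; /e/ → [ẽ] before /ɲ/; /ə/ → [ə̃] before /ŋ/ — a vowel is nasalised by an immediately following nasal consonant.
/u/ sits next to the nasal /ɳ/ and is therefore nasalised to [ũ].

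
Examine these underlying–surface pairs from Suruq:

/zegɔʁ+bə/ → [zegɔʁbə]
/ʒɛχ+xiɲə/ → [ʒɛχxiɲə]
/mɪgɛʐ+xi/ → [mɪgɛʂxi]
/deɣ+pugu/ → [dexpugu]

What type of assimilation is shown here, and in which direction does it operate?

Comparing underlying and surface forms, /ʐ/ → [ʂ] is the alternation; the neighbouring /x/ is constant.
/ʐ/ is voiced while /x/ is voiceless; the output [ʂ] is voiceless, matching the trigger — so the feature that spreads is voicing.
Place and manner are unchanged, so the assimilation is partial, not total.
The other alternating form patterns the same way: /ɣ/ → [x] before /p/ (voiced → voiceless, matching voiceless) — only voicing changes, and always toward the following segment.
Nothing changes in [zegɔʁbə], [ʒɛχxiɲə]: there the adjacent consonants already agree in voicing (/ʁ/ and /b/ are both voiced; /χ/ and /x/ are both voiceless), so these forms are consistent with the same rule.
Since the segment that changes precedes the conditioning segment, the assimilation is regressive.

regressive voicing assimilation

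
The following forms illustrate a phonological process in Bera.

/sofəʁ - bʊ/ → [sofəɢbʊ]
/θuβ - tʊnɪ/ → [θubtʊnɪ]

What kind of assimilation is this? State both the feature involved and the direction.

The segment that alternates is /ʁ/, which surfaces as [ɢ] when adjacent to /b/.
/ʁ/ is a fricative while /b/ is a stop; the output [ɢ] is a stop, matching the trigger — so the feature that spreads is manner.
Place and voice are unchanged, so the assimilation is partial, not total.
The same holds elsewhere in the data: /β/ → [b] before /t/ (fricative → stop, matching a stop) — only manner changes, and always toward the following segment.
The trigger is the following segment, so the direction is regressive (anticipatory).

regressive manner assimilation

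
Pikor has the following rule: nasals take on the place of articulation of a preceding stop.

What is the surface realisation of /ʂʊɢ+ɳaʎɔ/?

The rule targets /ɳ/ (voiced retroflex nasal), which sits after the trigger /ɢ/ (uvular).
Changing only its place to uvular gives [ɴ] — the voiced uvular nasal.

[ʂʊɢɴaʎɔ]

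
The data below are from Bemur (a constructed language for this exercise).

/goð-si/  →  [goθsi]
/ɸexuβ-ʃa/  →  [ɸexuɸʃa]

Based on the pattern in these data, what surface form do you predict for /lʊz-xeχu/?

The data show regressive voicing assimilation: /ð/ → [θ] before /s/; /β/ → [ɸ] before /ʃ/. In each pair only voicing changes, matching the following consonant, while place and manner stay constant.
The rule targets /z/ (voiced alveolar fricative), which sits before the trigger /x/ (voiceless).
The voiceless alveolar fricative is [s], so /z/ → [s].

[lʊsxeχu]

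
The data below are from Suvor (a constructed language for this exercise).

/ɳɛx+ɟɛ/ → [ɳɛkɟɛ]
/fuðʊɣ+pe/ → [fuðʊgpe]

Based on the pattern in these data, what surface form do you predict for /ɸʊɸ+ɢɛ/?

The data show regressive manner assimilation: /x/ → [k] before /ɟ/; /ɣ/ → [g] before /p/. In each pair only manner changes, matching the following consonant, while place and voice stay constant.
/ɸ/ is a voiceless bilabial fricative. The following trigger /ɢ/ is a stop, so /ɸ/ must become a stop as well.
Changing only its manner to stop gives [p] — the voiceless bilabial stop.

[ɸʊpɢɛ]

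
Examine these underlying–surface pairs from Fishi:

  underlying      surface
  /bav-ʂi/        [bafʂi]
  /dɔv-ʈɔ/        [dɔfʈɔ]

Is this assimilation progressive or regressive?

regressive

Comparing underlying and surface forms, /v/ → [f] is the alternation; the neighbouring /ʂ/ is constant.
/v/ is voiced while /ʂ/ is voiceless; the output [f] is voiceless, matching the trigger — so the feature that spreads is voicing.
The same holds elsewhere in the data: /v/ → [f] before /ʈ/ (voiced → voiceless, matching voiceless) — only voicing changes, and always toward the following segment.
Since the segment that changes precedes the conditioning segment, the assimilation is regressive.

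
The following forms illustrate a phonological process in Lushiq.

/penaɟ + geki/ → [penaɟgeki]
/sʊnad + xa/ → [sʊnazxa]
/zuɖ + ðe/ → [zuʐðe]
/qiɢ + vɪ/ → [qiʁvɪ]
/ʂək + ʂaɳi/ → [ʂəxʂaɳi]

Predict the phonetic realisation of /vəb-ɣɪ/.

The data show regressive manner assimilation: /d/ → [z] before /x/; /ɖ/ → [ʐ] before /ð/; /ɢ/ → [ʁ] before /v/; /k/ → [x] before /ʂ/. In each pair only manner changes, matching the following consonant, while place and voice stay constant.
Nothing changes in [penaɟgeki]: there the adjacent consonants already agree in manner (/ɟ/ and /g/ are both stops), so this form is consistent with the same rule.
The rule targets /b/ (voiced bilabial stop), which sits before the trigger /ɣ/ (fricative).
A voiced bilabial fricative is [β], so the surface segment is [β].

[vəβɣɪ]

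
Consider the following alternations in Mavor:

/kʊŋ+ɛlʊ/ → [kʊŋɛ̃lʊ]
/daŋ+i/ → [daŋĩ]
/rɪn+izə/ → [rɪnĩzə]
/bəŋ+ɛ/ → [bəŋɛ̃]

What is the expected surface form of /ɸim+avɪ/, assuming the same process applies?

The data show progressive nasality assimilation (vowel nasalisation): /ɛ/ → [ɛ̃] after /ŋ/; /i/ → [ĩ] after /ŋ/; /i/ → [ĩ] after /n/ — a vowel is nasalised by an immediately preceding nasal consonant.
/a/ sits next to the nasal /m/ and is therefore nasalised to [ã].

[ɸimãvɪ]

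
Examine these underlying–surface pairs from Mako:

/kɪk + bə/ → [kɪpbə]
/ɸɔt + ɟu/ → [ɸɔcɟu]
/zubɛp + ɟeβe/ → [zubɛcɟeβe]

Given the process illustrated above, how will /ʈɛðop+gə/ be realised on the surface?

The data show regressive place assimilation: /k/ → [p] before /b/; /t/ → [c] before /ɟ/; /p/ → [c] before /ɟ/. In each pair only place changes, matching the following consonant, while manner and voice stay constant.
The rule targets /p/ (voiceless bilabial stop), which sits before the trigger /g/ (velar).
The voiceless velar stop is [k], so /p/ → [k].

[ʈɛðokgə]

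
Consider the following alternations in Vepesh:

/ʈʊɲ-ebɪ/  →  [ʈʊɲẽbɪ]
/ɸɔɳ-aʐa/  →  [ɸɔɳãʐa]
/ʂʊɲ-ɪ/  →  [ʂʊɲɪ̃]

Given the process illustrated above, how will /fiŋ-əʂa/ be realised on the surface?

The data show progressive nasality assimilation (vowel nasalisation): /e/ → [ẽ] after /ɲ/; /a/ → [ã] after /ɳ/; /ɪ/ → [ɪ̃] after /ɲ/ — a vowel is nasalised by an immediately preceding nasal consonant.
The vowel /ə/ is adjacent to the preceding nasal /ŋ/, so it acquires [+nasal] and surfaces as [ə̃].

[fiŋə̃ʂa]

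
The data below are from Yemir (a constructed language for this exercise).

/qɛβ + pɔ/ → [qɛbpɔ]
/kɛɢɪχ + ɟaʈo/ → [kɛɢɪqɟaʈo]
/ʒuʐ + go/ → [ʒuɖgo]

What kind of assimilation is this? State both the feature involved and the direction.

Underlying /β/ is realised as [b] next to /p/; /p/ itself does not change.
The change fricative → stop matches the manner of the following /p/, identifying this as manner assimilation.
Place and voice are unchanged, so the assimilation is partial, not total.
Checking the remaining alternations: /χ/ → [q] before /ɟ/ (fricative → stop, matching a stop); /ʐ/ → [ɖ] before /g/ (fricative → stop, matching a stop) — only manner changes, and always toward the following segment.
The trigger is the following segment, so the direction is regressive (anticipatory).

regressive manner assimilation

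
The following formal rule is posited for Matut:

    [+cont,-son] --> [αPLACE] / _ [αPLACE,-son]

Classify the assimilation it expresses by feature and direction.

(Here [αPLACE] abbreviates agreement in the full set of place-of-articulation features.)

The rule copies the place features (abbreviated [PLACE]) from the environment onto the target, so the assimilating feature is place.
The conditioning segment sits to the right of the focus bar, meaning the trigger follows the segment that changes — regressive assimilation.

regressive place assimilation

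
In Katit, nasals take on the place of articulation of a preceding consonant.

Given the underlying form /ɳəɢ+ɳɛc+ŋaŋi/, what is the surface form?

The rule targets /ɳ/ (voiced retroflex nasal), which sits after the trigger /ɢ/ (uvular).
A voiced uvular nasal is [ɴ], so the surface segment is [ɴ].
The same rule applies at the second boundary: /ŋ/ → [ɲ] next to /c/.

[ɳəɢɴɛcɲaŋi]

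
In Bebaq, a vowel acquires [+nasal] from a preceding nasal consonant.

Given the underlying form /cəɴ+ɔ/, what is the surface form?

The vowel /ɔ/ is adjacent to the preceding nasal /ɴ/, so it acquires [+nasal] and surfaces as [ɔ̃].

[cəɴɔ̃]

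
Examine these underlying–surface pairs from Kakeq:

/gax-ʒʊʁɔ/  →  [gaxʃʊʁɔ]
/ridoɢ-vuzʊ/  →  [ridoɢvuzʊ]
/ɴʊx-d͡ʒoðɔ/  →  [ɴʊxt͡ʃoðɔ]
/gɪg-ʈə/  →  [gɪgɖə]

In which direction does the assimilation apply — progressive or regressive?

progressive

The segment that alternates is /ʒ/, which surfaces as [ʃ] when adjacent to /x/.
The change voiced → voiceless matches the voicing of the preceding /x/, identifying this as voicing assimilation.
The other alternating forms pattern the same way: /d͡ʒ/ → [t͡ʃ] after /x/ (voiced → voiceless, matching voiceless); /ʈ/ → [ɖ] after /g/ (voiceless → voiced, matching voiced) — only voicing changes, and always toward the preceding segment.
Nothing changes in [ridoɢvuzʊ]: there the adjacent consonants already agree in voicing (/v/ and /ɢ/ are both voiced), so this form is consistent with the same rule.
The trigger is the preceding segment, so the direction is progressive (perseverative).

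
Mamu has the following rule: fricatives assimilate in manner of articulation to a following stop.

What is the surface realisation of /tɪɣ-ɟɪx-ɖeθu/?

[tɪgɟɪkɖeθu]

The rule targets /ɣ/ (voiced velar fricative), which sits before the trigger /ɟ/ (stop).
A voiced velar stop is [g], so the surface segment is [g].
At the second juncture, /x/ likewise becomes [k] adjacent to /ɖ/.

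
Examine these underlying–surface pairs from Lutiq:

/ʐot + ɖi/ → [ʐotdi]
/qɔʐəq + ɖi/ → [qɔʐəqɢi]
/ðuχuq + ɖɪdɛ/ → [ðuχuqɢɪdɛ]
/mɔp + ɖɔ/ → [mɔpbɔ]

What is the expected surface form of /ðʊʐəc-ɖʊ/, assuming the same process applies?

[ðʊʐəcɟʊ]

The data show progressive place assimilation: /ɖ/ → [d] after /t/; /ɖ/ → [ɢ] after /q/; /ɖ/ → [b] after /p/. In each pair only place changes, matching the preceding consonant, while manner and voice stay constant.
/ɖ/ is a voiced retroflex stop. The preceding trigger /c/ is palatal, so /ɖ/ must become palatal as well.
A voiced palatal stop is [ɟ], so the surface segment is [ɟ].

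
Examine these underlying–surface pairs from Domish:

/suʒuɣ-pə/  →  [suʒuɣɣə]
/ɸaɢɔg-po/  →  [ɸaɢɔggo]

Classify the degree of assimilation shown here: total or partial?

Comparing underlying and surface forms, /p/ → [ɣ] is the alternation; the neighbouring /ɣ/ is constant.
The output [ɣ] is identical to the trigger /ɣ/ — every feature (place, manner, voicing) has been copied — so this is total assimilation.
The remaining alternation confirms this: /p/ → [g] after /g/ — in each case the output is a copy of the preceding consonant.

total assimilation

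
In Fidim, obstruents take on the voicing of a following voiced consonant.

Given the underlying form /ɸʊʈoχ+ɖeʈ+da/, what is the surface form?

[ɸʊʈoʁɖeɖda]

The rule targets /χ/ (voiceless uvular fricative), which sits before the trigger /ɖ/ (voiced).
Changing only its voicing to voiced gives [ʁ] — the voiced uvular fricative.
The same rule applies at the second boundary: /ʈ/ → [ɖ] next to /d/.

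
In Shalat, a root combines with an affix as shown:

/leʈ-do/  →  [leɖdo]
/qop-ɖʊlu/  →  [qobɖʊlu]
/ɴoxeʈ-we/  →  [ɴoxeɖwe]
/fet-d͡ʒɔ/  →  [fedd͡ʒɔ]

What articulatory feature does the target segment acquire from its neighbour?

voicing

Underlying /ʈ/ is realised as [ɖ] next to /d/; /d/ itself does not change.
The change voiceless → voiced matches the voicing of the following /d/, identifying this as voicing assimilation.
The other alternating forms pattern the same way: /p/ → [b] before /ɖ/ (voiceless → voiced, matching voiced); /ʈ/ → [ɖ] before /w/ (voiceless → voiced, matching voiced); /t/ → [d] before /d͡ʒ/ (voiceless → voiced, matching voiced) — only voicing changes, and always toward the following segment.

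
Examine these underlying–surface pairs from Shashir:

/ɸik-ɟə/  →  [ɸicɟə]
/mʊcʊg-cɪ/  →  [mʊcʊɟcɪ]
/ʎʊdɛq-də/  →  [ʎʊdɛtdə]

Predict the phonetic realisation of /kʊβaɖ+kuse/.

[kʊβagkuse]

The data show regressive place assimilation: /k/ → [c] before /ɟ/; /g/ → [ɟ] before /c/; /q/ → [t] before /d/. In each pair only place changes, matching the following consonant, while manner and voice stay constant.
The rule targets /ɖ/ (voiced retroflex stop), which sits before the trigger /k/ (velar).
The voiced velar stop is [g], so /ɖ/ → [g].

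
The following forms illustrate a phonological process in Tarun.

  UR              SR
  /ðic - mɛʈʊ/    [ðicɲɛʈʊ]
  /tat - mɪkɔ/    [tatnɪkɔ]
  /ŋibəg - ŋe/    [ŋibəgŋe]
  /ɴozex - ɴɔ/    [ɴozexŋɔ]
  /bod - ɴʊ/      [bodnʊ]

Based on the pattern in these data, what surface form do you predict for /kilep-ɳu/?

[kilepmu]

The data show progressive place assimilation: /m/ → [ɲ] after /c/; /m/ → [n] after /t/; /ɴ/ → [ŋ] after /x/; /ɴ/ → [n] after /d/. In each pair only place changes, matching the preceding consonant, while manner and voice stay constant.
Nothing changes in [ŋibəgŋe]: there the adjacent consonants already agree in place (/ŋ/ and /g/ are both velar), so this form is consistent with the same rule.
/ɳ/ is a voiced retroflex nasal. The preceding trigger /p/ is bilabial, so /ɳ/ must become bilabial as well.
Changing only its place to bilabial gives [m] — the voiced bilabial nasal.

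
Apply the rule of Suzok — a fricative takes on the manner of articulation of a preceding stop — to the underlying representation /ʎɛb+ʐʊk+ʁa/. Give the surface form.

/ʐ/ is a voiced retroflex fricative. The preceding trigger /b/ is a stop, so /ʐ/ must become a stop as well.
The voiced retroflex stop is [ɖ], so /ʐ/ → [ɖ].
The same rule applies at the second boundary: /ʁ/ → [ɢ] next to /k/.

[ʎɛbɖʊkɢa]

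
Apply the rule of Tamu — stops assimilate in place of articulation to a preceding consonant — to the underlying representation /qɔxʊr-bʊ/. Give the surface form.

The rule targets /b/ (voiced bilabial stop), which sits after the trigger /r/ (alveolar).
Changing only its place to alveolar gives [d] — the voiced alveolar stop.

[qɔxʊrdʊ]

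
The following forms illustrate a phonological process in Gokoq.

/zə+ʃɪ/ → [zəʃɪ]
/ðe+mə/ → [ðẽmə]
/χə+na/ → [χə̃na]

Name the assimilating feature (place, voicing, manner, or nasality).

The vowel /e/ surfaces as nasalised [ẽ] next to the following nasal /m/ — it has acquired the [+nasal] feature of its neighbour.
The other form shows the same pattern: /ə/ → [ə̃] before /n/ — each time a vowel is nasalised next to a following nasal.
No change occurs in [zəʃɪ] because the vowel at the boundary is adjacent to an oral consonant, not a nasal (/ə/ next to /ʃ/).

nasality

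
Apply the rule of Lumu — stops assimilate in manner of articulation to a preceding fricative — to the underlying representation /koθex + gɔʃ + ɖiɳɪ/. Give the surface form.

The rule targets /g/ (voiced velar stop), which sits after the trigger /x/ (fricative).
A voiced velar fricative is [ɣ], so the surface segment is [ɣ].
At the second juncture, /ɖ/ likewise becomes [ʐ] adjacent to /ʃ/.

[koθexɣɔʃʐiɳɪ]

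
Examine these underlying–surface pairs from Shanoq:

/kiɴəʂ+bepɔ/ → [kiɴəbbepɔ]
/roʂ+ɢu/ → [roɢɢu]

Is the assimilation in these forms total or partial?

total assimilation

The segment that alternates is /ʂ/, which surfaces as [b] when adjacent to /b/.
The output [b] is identical to the trigger /b/ — every feature (place, manner, voicing) has been copied — so this is total assimilation.
The remaining alternation confirms this: /ʂ/ → [ɢ] before /ɢ/ — in each case the output is a copy of the following consonant.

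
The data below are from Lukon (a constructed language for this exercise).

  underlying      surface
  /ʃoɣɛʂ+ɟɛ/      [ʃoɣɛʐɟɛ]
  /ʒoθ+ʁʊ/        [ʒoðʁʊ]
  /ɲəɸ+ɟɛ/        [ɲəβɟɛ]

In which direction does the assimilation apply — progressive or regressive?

Comparing underlying and surface forms, /ʂ/ → [ʐ] is the alternation; the neighbouring /ɟ/ is constant.
/ʂ/ is voiceless while /ɟ/ is voiced; the output [ʐ] is voiced, matching the trigger — so the feature that spreads is voicing.
The other alternating forms pattern the same way: /θ/ → [ð] before /ʁ/ (voiceless → voiced, matching voiced); /ɸ/ → [β] before /ɟ/ (voiceless → voiced, matching voiced) — only voicing changes, and always toward the following segment.
The trigger is the following segment, so the direction is regressive (anticipatory).

regressive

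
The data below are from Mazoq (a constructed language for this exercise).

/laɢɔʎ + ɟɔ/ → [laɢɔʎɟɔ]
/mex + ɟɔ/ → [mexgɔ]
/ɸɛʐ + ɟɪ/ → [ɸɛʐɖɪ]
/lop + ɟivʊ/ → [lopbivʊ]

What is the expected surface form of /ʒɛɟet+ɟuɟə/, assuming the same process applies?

The data show progressive place assimilation: /ɟ/ → [g] after /x/; /ɟ/ → [ɖ] after /ʐ/; /ɟ/ → [b] after /p/. In each pair only place changes, matching the preceding consonant, while manner and voice stay constant.
Nothing changes in [laɢɔʎɟɔ]: there the adjacent consonants already agree in place (/ɟ/ and /ʎ/ are both palatal), so this form is consistent with the same rule.
/ɟ/ is a voiced palatal stop. The preceding trigger /t/ is alveolar, so /ɟ/ must become alveolar as well.
The voiced alveolar stop is [d], so /ɟ/ → [d].

[ʒɛɟetduɟə]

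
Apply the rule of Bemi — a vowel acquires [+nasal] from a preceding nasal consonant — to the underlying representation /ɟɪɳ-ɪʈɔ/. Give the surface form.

[ɟɪɳɪ̃ʈɔ]

/ɪ/ sits next to the nasal /ɳ/ and is therefore nasalised to [ɪ̃].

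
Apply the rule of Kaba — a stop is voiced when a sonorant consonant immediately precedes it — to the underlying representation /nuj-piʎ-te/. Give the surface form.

The rule targets /p/ (voiceless bilabial stop), which sits after the trigger /j/ (voiced).
A voiced bilabial stop is [b], so the surface segment is [b].
At the second juncture, /t/ likewise becomes [d] adjacent to /ʎ/.

[nujbiʎde]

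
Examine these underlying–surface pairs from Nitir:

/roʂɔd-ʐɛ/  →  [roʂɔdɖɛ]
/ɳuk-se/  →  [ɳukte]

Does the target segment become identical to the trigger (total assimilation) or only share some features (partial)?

The segment that alternates is /ʐ/, which surfaces as [ɖ] when adjacent to /d/.
/ʐ/ is a fricative while /d/ is a stop; the output [ɖ] is a stop, matching the trigger — so the feature that spreads is manner.
Place and voice are unchanged, so the assimilation is partial, not total.
The same holds elsewhere in the data: /s/ → [t] after /k/ (fricative → stop, matching a stop) — only manner changes, and always toward the preceding segment.

partial assimilation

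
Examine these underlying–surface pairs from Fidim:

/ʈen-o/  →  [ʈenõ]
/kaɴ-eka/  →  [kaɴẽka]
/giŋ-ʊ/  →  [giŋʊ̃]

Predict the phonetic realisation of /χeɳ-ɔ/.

The data show progressive nasality assimilation (vowel nasalisation): /o/ → [õ] after /n/; /e/ → [ẽ] after /ɴ/; /ʊ/ → [ʊ̃] after /ŋ/ — a vowel is nasalised by an immediately preceding nasal consonant.
/ɔ/ sits next to the nasal /ɳ/ and is therefore nasalised to [ɔ̃].

[χeɳɔ̃]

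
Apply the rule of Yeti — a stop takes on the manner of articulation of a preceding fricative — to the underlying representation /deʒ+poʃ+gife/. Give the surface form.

[deʒɸoʃɣife]

The rule targets /p/ (voiceless bilabial stop), which sits after the trigger /ʒ/ (fricative).
The voiceless bilabial fricative is [ɸ], so /p/ → [ɸ].
At the second juncture, /g/ likewise becomes [ɣ] adjacent to /ʃ/.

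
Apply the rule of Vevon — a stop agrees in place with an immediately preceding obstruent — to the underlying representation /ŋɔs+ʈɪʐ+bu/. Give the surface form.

[ŋɔstɪʐɖu]

The rule targets /ʈ/ (voiceless retroflex stop), which sits after the trigger /s/ (alveolar).
The voiceless alveolar stop is [t], so /ʈ/ → [t].
The same rule applies at the second boundary: /b/ → [ɖ] next to /ʐ/.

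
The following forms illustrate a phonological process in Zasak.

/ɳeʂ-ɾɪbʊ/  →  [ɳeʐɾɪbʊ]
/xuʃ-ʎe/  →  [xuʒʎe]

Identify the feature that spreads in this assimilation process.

Underlying /ʂ/ is realised as [ʐ] next to /ɾ/; /ɾ/ itself does not change.
/ʂ/ is voiceless while /ɾ/ is voiced; the output [ʐ] is voiced, matching the trigger — so the feature that spreads is voicing.
The same holds elsewhere in the data: /ʃ/ → [ʒ] before /ʎ/ (voiceless → voiced, matching voiced) — only voicing changes, and always toward the following segment.

voicing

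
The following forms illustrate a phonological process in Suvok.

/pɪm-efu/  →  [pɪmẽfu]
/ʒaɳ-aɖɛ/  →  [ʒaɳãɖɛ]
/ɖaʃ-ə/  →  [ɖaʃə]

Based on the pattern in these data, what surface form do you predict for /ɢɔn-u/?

[ɢɔnũ]

The data show progressive nasality assimilation (vowel nasalisation): /e/ → [ẽ] after /m/; /a/ → [ã] after /ɳ/ — a vowel is nasalised by an immediately preceding nasal consonant.
No change occurs in [ɖaʃə] because the vowel at the boundary is adjacent to an oral consonant, not a nasal (/ə/ next to /ʃ/).
The vowel /u/ is adjacent to the preceding nasal /n/, so it acquires [+nasal] and surfaces as [ũ].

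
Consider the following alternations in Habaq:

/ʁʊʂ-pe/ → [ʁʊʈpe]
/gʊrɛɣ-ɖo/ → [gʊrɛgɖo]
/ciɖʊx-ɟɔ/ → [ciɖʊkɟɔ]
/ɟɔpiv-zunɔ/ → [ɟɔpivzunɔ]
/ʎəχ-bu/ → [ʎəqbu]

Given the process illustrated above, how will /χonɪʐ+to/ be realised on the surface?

The data show regressive manner assimilation: /ʂ/ → [ʈ] before /p/; /ɣ/ → [g] before /ɖ/; /x/ → [k] before /ɟ/; /χ/ → [q] before /b/. In each pair only manner changes, matching the following consonant, while place and voice stay constant.
Nothing changes in [ɟɔpivzunɔ]: there the adjacent consonants already agree in manner (/v/ and /z/ are both fricatives), so this form is consistent with the same rule.
/ʐ/ is a voiced retroflex fricative. The following trigger /t/ is a stop, so /ʐ/ must become a stop as well.
The voiced retroflex stop is [ɖ], so /ʐ/ → [ɖ].

[χonɪɖto]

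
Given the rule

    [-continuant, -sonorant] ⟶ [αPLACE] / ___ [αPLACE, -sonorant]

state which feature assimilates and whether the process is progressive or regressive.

The rule copies the place features (abbreviated [PLACE]) from the environment onto the target, so the assimilating feature is place.
The conditioning segment sits to the right of the focus bar, meaning the trigger follows the segment that changes — regressive assimilation.

regressive place assimilation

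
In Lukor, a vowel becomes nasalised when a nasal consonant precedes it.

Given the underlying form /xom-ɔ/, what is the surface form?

[xomɔ̃]

The vowel /ɔ/ is adjacent to the preceding nasal /m/, so it acquires [+nasal] and surfaces as [ɔ̃].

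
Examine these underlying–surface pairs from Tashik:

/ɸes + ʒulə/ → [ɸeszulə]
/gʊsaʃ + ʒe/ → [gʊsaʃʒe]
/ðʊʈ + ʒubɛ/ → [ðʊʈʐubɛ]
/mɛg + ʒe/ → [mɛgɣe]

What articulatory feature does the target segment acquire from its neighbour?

place

Underlying /ʒ/ is realised as [z] next to /s/; /s/ itself does not change.
/ʒ/ is postalveolar while /s/ is alveolar; the output [z] is alveolar, matching the trigger — so the feature that spreads is place.
Checking the remaining alternations: /ʒ/ → [ʐ] after /ʈ/ (postalveolar → retroflex, matching retroflex); /ʒ/ → [ɣ] after /g/ (postalveolar → velar, matching velar) — only place changes, and always toward the preceding segment.
No alternation appears in [gʊsaʃʒe]: there the adjacent consonants already agree in place (/ʒ/ and /ʃ/ are both postalveolar), so this form is consistent with the same rule.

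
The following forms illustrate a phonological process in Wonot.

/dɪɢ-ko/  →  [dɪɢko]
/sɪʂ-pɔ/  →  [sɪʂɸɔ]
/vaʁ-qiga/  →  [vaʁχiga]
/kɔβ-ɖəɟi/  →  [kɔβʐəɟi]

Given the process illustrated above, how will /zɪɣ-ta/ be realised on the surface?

[zɪɣsa]

The data show progressive manner assimilation: /p/ → [ɸ] after /ʂ/; /q/ → [χ] after /ʁ/; /ɖ/ → [ʐ] after /β/. In each pair only manner changes, matching the preceding consonant, while place and voice stay constant.
No alternation appears in [dɪɢko]: there the adjacent consonants already agree in manner (/k/ and /ɢ/ are both stops), so this form is consistent with the same rule.
The rule targets /t/ (voiceless alveolar stop), which sits after the trigger /ɣ/ (fricative).
The voiceless alveolar fricative is [s], so /t/ → [s].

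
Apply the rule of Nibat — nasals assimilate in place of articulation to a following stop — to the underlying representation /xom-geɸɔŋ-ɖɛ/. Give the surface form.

[xoŋgeɸɔɳɖɛ]

/m/ is a voiced bilabial nasal. The following trigger /g/ is velar, so /m/ must become velar as well.
A voiced velar nasal is [ŋ], so the surface segment is [ŋ].
The same rule applies at the second boundary: /ŋ/ → [ɳ] next to /ɖ/.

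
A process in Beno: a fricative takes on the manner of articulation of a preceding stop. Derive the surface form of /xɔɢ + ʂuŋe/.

[xɔɢʈuŋe]

/ʂ/ is a voiceless retroflex fricative. The preceding trigger /ɢ/ is a stop, so /ʂ/ must become a stop as well.
A voiceless retroflex stop is [ʈ], so the surface segment is [ʈ].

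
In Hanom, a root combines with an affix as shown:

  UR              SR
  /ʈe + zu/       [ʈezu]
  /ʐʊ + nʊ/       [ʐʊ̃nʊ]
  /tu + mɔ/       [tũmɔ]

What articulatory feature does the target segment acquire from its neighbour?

The vowel /ʊ/ surfaces as nasalised [ʊ̃] next to the following nasal /n/ — it has acquired the [+nasal] feature of its neighbour.
Likewise in the remaining data: /u/ → [ũ] before /m/ — each time a vowel is nasalised next to a following nasal.
No change occurs in [ʈezu] because the vowel at the boundary is adjacent to an oral consonant, not a nasal (/e/ next to /z/).

nasality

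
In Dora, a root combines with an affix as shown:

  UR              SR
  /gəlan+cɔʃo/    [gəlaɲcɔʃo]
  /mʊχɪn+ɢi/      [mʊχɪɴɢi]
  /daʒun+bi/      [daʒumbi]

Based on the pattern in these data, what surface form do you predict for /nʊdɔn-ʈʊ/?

[nʊdɔɳʈʊ]

The data show regressive place assimilation: /n/ → [ɲ] before /c/; /n/ → [ɴ] before /ɢ/; /n/ → [m] before /b/. In each pair only place changes, matching the following consonant, while manner and voice stay constant.
/n/ is a voiced alveolar nasal. The following trigger /ʈ/ is retroflex, so /n/ must become retroflex as well.
A voiced retroflex nasal is [ɳ], so the surface segment is [ɳ].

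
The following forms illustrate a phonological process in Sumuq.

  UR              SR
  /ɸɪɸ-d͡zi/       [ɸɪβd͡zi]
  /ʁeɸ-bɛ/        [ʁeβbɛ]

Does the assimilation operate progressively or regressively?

The segment that alternates is /ɸ/, which surfaces as [β] when adjacent to /d͡z/.
The change voiceless → voiced matches the voicing of the following /d͡z/, identifying this as voicing assimilation.
Checking the remaining alternation: /ɸ/ → [β] before /b/ (voiceless → voiced, matching voiced) — only voicing changes, and always toward the following segment.
The trigger is the following segment, so the direction is regressive (anticipatory).

regressive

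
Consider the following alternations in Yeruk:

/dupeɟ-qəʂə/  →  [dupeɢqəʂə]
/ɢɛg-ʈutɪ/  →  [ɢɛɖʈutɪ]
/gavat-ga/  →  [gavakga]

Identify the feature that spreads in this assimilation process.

The segment that alternates is /ɟ/, which surfaces as [ɢ] when adjacent to /q/.
The change palatal → uvular matches the place of the following /q/, identifying this as place assimilation.
The same holds elsewhere in the data: /g/ → [ɖ] before /ʈ/ (velar → retroflex, matching retroflex); /t/ → [k] before /g/ (alveolar → velar, matching velar) — only place changes, and always toward the following segment.

place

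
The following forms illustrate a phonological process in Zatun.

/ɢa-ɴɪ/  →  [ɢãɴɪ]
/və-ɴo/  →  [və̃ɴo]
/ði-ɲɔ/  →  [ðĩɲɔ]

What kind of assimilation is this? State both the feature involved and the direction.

regressive nasality assimilation (vowel nasalisation)

The vowel /a/ surfaces as nasalised [ã] next to the following nasal /ɴ/ — it has acquired the [+nasal] feature of its neighbour.
Likewise in the remaining data: /ə/ → [ə̃] before /ɴ/; /i/ → [ĩ] before /ɲ/ — each time a vowel is nasalised next to a following nasal.
Because the conditioning nasal is to the right of the vowel that changes, the process is regressive (anticipatory).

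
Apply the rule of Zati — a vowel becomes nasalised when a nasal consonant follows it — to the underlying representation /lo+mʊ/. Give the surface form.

/o/ sits next to the nasal /m/ and is therefore nasalised to [õ].

[lõmʊ]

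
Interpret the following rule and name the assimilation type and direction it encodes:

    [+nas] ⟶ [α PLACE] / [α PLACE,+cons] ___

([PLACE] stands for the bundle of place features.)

The rule copies the place features (abbreviated [PLACE]) from the environment onto the target, so the assimilating feature is place.
Since the environment is written before the underscore, the trigger precedes the target; the direction is progressive.

progressive place assimilation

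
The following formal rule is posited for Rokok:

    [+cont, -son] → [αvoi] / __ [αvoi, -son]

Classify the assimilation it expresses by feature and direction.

regressive voicing assimilation

The shared variable α links the value of [voi] on the target to the same value on the neighbouring segment, so voicing is the feature that assimilates.
Since the environment is written after the underscore, the trigger follows the target; the direction is regressive.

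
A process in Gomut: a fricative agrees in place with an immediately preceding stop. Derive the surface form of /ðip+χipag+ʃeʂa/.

[ðipɸipagxeʂa]

/χ/ is a voiceless uvular fricative. The preceding trigger /p/ is bilabial, so /χ/ must become bilabial as well.
The voiceless bilabial fricative is [ɸ], so /χ/ → [ɸ].
At the second juncture, /ʃ/ likewise becomes [x] adjacent to /g/.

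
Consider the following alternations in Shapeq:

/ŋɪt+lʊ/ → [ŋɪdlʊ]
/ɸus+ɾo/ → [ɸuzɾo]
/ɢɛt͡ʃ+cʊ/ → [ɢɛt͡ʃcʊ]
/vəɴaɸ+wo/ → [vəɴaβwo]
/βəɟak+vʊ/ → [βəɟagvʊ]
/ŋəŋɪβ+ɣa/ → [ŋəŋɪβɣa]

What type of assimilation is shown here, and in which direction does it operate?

regressive voicing assimilation

Comparing underlying and surface forms, /t/ → [d] is the alternation; the neighbouring /l/ is constant.
The change voiceless → voiced matches the voicing of the following /l/, identifying this as voicing assimilation.
Place and manner are unchanged, so the assimilation is partial, not total.
Checking the remaining alternations: /s/ → [z] before /ɾ/ (voiceless → voiced, matching voiced); /ɸ/ → [β] before /w/ (voiceless → voiced, matching voiced); /k/ → [g] before /v/ (voiceless → voiced, matching voiced) — only voicing changes, and always toward the following segment.
Nothing changes in [ɢɛt͡ʃcʊ], [ŋəŋɪβɣa]: there the adjacent consonants already agree in voicing (/t͡ʃ/ and /c/ are both voiceless; /β/ and /ɣ/ are both voiced), so these forms are consistent with the same rule.
Since the segment that changes precedes the conditioning segment, the assimilation is regressive.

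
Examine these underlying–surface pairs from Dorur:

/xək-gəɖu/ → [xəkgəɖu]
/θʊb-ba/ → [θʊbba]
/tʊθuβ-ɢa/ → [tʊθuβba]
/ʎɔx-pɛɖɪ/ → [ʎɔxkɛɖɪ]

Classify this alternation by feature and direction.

The segment that alternates is /ɢ/, which surfaces as [b] when adjacent to /β/.
The change uvular → bilabial matches the place of the preceding /β/, identifying this as place assimilation.
Manner and voice are unchanged, so the assimilation is partial, not total.
The other alternating form patterns the same way: /p/ → [k] after /x/ (bilabial → velar, matching velar) — only place changes, and always toward the preceding segment.
Nothing changes in [xəkgəɖu], [θʊbba]: there the adjacent consonants already agree in place (/g/ and /k/ are both velar; /b/ and /b/ are both bilabial), so these forms are consistent with the same rule.
Since the segment that changes follows the conditioning segment, the assimilation is progressive.

progressive place assimilation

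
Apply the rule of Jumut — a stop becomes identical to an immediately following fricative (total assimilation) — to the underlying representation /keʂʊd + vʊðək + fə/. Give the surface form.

[keʂʊvvʊðəffə]

/d/ is the segment targeted by the rule; it sits immediately before /v/, so it assimilates completely and surfaces as [v].
At the second juncture, /k/ likewise becomes [f] adjacent to /f/.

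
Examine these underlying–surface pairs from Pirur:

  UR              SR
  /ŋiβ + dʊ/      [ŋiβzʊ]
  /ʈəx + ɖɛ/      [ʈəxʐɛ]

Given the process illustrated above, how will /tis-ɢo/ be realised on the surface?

The data show progressive manner assimilation: /d/ → [z] after /β/; /ɖ/ → [ʐ] after /x/. In each pair only manner changes, matching the preceding consonant, while place and voice stay constant.
/ɢ/ is a voiced uvular stop. The preceding trigger /s/ is a fricative, so /ɢ/ must become a fricative as well.
The voiced uvular fricative is [ʁ], so /ɢ/ → [ʁ].

[tisʁo]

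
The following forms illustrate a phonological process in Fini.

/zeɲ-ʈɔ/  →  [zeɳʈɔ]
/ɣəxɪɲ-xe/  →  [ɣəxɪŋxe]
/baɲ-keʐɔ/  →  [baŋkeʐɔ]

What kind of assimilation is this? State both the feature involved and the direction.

regressive place assimilation

The segment that alternates is /ɲ/, which surfaces as [ɳ] when adjacent to /ʈ/.
/ɲ/ is palatal while /ʈ/ is retroflex; the output [ɳ] is retroflex, matching the trigger — so the feature that spreads is place.
Manner and voice are unchanged, so the assimilation is partial, not total.
The other alternating forms pattern the same way: /ɲ/ → [ŋ] before /x/ (palatal → velar, matching velar); /ɲ/ → [ŋ] before /k/ (palatal → velar, matching velar) — only place changes, and always toward the following segment.
The trigger is the following segment, so the direction is regressive (anticipatory).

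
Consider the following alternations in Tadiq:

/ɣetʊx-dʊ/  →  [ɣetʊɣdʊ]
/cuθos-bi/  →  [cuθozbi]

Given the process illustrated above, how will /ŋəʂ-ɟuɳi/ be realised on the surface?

[ŋəʐɟuɳi]

The data show regressive voicing assimilation: /x/ → [ɣ] before /d/; /s/ → [z] before /b/. In each pair only voicing changes, matching the following consonant, while place and manner stay constant.
The rule targets /ʂ/ (voiceless retroflex fricative), which sits before the trigger /ɟ/ (voiced).
A voiced retroflex fricative is [ʐ], so the surface segment is [ʐ].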